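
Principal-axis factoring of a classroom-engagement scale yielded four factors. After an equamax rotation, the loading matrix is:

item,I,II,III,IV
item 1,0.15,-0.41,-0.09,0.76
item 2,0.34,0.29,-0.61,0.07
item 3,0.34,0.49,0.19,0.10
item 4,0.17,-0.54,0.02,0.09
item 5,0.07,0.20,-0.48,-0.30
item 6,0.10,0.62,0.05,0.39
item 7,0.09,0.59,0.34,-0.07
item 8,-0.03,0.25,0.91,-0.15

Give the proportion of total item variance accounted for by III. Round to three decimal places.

0.199

SS loadings for III = (-0.09)² + (-0.61)² + 0.19² + 0.02² + (-0.48)² + 0.05² + 0.34² + 0.91² = 1.5933
Proportion of variance = 1.5933 / 8 = 0.1992.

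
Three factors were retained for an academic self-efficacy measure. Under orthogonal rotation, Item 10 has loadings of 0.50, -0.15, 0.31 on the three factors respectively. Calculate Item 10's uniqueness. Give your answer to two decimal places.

0.63

h² = 0.50² + (-0.15)² + 0.31² = 0.2500 + 0.0225 + 0.0961 = 0.3686
Uniqueness u² = 1 − h² = 1 − 0.3686 = 0.6314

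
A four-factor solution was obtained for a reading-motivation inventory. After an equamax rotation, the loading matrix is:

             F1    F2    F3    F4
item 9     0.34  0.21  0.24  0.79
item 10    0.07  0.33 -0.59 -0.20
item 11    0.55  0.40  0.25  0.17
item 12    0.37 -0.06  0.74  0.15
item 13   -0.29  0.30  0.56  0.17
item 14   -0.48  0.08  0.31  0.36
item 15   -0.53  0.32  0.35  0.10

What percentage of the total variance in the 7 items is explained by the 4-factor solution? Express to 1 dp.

SS loadings by factor: 1.1553, 0.5154, 1.5480, 0.8840; total = 4.1027.
Total variance with 7 standardized items is 7, so the solution explains 4.1027/7 = 0.5861 = 58.61%.

58.6%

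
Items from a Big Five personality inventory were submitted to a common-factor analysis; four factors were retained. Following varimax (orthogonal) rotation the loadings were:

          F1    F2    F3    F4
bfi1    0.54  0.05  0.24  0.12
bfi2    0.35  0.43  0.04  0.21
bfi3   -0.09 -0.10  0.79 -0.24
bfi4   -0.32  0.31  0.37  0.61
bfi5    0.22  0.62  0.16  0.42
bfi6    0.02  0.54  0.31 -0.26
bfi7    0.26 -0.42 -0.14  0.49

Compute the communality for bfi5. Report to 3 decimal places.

h² = 0.22² + 0.62² + 0.16² + 0.42² = 0.0484 + 0.3844 + 0.0256 + 0.1764 = 0.6348

0.635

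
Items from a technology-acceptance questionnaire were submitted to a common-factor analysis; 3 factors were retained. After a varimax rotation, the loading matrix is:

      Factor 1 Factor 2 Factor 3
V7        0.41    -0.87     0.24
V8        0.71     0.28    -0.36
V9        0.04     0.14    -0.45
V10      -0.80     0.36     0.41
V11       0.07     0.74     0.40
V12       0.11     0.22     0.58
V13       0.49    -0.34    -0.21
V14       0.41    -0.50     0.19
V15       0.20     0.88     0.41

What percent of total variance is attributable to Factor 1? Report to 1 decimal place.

19.8%

SS loadings for Factor 1 = 0.41² + 0.71² + 0.04² + (-0.80)² + 0.07² + 0.11² + 0.49² + 0.41² + 0.20² = 1.7790
With 9 standardized items, total variance = 9. Proportion = 1.7790/9 = 0.1977 → 19.77%.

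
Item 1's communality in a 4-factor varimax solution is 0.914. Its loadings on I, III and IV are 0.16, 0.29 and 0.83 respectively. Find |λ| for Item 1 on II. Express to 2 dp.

0.34

Under orthogonal rotation h² = Σλ², so λ_II² = h² − (0.7986) = 0.914 − 0.7986 = 0.1154.
|λ| = √0.1154 = 0.3397.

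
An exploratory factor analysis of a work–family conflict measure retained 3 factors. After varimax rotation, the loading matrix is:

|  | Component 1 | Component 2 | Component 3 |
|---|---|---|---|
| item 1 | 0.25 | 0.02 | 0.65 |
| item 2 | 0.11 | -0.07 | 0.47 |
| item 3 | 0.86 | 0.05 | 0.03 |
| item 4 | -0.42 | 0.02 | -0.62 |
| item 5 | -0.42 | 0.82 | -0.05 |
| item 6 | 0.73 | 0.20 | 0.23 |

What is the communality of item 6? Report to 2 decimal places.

0.63

h² = 0.73² + 0.20² + 0.23² = 0.5329 + 0.0400 + 0.0529 = 0.6258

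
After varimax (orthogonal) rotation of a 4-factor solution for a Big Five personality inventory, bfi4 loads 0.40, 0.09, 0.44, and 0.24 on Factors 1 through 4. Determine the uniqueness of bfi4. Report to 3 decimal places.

h² = 0.40² + 0.09² + 0.44² + 0.24² = 0.1600 + 0.0081 + 0.1936 + 0.0576 = 0.4193
Uniqueness u² = 1 − h² = 1 − 0.4193 = 0.5807

0.581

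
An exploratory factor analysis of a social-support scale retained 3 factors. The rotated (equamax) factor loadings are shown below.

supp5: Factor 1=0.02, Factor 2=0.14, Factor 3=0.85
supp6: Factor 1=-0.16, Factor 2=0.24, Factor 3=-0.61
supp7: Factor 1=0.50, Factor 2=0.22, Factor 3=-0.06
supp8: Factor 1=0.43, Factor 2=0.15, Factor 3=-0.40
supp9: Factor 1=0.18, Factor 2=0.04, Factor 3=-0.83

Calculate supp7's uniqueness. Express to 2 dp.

h² = 0.50² + 0.22² + (-0.06)² = 0.2500 + 0.0484 + 0.0036 = 0.3020
Uniqueness u² = 1 − h² = 1 − 0.3020 = 0.6980

0.70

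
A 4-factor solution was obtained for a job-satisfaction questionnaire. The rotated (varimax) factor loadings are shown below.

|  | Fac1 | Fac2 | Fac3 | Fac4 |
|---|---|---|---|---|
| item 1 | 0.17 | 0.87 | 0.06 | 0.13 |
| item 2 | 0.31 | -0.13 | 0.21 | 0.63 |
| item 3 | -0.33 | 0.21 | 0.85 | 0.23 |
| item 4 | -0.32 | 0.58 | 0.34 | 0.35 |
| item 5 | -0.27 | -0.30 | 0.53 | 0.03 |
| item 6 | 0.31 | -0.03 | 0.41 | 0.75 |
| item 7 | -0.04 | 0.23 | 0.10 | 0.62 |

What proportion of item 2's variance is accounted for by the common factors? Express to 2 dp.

0.55

h² = 0.31² + (-0.13)² + 0.21² + 0.63² = 0.0961 + 0.0169 + 0.0441 + 0.3969 = 0.5540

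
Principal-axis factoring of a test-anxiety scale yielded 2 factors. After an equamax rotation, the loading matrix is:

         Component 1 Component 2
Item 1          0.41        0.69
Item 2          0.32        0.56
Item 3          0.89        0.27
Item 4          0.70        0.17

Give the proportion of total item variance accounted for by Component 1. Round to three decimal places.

0.388

SS loadings for Component 1 = 0.41² + 0.32² + 0.89² + 0.70² = 1.5526
Proportion of variance = 1.5526 / 4 = 0.3881.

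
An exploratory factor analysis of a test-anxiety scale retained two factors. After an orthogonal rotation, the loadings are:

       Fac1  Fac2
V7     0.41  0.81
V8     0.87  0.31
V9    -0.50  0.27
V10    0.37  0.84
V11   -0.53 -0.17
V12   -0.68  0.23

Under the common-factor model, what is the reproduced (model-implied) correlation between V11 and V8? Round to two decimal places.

-0.51

r̂ = Σ λ_i·λ_j across factors = (-0.53)(0.87) + (-0.17)(0.31)
  = -0.4611 -0.0527 = -0.5138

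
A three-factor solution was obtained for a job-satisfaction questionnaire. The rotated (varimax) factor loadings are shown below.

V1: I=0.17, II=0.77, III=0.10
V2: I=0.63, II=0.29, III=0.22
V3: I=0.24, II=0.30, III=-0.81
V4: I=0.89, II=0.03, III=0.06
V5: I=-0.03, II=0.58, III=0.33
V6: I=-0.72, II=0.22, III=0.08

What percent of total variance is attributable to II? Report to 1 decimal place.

19.2%

SS loadings for II = 0.77² + 0.29² + 0.30² + 0.03² + 0.58² + 0.22² = 1.1527
With 6 standardized items, total variance = 6. Proportion = 1.1527/6 = 0.1921 → 19.21%.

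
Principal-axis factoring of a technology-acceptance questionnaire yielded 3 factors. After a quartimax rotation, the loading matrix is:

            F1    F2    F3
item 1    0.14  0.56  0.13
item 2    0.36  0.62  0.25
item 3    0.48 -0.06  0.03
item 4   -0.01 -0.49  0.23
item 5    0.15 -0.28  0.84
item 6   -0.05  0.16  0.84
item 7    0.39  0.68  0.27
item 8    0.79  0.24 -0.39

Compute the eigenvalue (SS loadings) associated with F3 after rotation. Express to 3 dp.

SS loadings for F3 = 0.13² + 0.25² + 0.03² + 0.23² + 0.84² + 0.84² + 0.27² + (-0.39)² = 0.0169 + 0.0625 + 0.0009 + 0.0529 + 0.7056 + 0.7056 + 0.0729 + 0.1521 = 1.7694

1.769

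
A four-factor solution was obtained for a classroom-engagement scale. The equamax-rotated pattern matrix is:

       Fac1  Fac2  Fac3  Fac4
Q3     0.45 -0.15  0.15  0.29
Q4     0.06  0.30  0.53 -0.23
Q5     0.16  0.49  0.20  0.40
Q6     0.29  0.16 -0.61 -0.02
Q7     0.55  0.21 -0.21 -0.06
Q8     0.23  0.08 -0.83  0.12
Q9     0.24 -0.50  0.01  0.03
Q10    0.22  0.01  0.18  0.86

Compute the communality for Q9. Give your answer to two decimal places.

h² = 0.24² + (-0.50)² + 0.01² + 0.03² = 0.0576 + 0.2500 + 0.0001 + 0.0009 = 0.3086

0.31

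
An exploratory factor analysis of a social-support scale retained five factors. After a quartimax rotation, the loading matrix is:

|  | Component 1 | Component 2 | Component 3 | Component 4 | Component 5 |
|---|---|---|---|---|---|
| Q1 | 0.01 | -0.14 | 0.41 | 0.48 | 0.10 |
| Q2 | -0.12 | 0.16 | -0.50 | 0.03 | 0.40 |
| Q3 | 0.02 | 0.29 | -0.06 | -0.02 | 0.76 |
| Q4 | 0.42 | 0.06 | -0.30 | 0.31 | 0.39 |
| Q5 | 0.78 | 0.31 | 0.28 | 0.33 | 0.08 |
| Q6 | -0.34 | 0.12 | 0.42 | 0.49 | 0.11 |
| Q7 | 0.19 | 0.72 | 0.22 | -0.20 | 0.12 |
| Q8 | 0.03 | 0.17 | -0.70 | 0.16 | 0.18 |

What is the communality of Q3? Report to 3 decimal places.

h² = 0.02² + 0.29² + (-0.06)² + (-0.02)² + 0.76² = 0.0004 + 0.0841 + 0.0036 + 0.0004 + 0.5776 = 0.6661

0.666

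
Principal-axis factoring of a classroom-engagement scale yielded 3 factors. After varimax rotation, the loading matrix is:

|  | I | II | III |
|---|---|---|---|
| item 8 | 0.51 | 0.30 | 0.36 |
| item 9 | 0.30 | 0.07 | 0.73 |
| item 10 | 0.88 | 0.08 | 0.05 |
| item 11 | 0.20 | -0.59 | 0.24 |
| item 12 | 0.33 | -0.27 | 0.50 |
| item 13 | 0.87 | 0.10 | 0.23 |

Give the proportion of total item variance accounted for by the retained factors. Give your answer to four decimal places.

0.5980

SS loadings by factor: 2.0303, 0.5323, 1.0255; total = 3.5881.
Total variance with 6 standardized items is 6, so the solution explains 3.5881/6 = 0.5980.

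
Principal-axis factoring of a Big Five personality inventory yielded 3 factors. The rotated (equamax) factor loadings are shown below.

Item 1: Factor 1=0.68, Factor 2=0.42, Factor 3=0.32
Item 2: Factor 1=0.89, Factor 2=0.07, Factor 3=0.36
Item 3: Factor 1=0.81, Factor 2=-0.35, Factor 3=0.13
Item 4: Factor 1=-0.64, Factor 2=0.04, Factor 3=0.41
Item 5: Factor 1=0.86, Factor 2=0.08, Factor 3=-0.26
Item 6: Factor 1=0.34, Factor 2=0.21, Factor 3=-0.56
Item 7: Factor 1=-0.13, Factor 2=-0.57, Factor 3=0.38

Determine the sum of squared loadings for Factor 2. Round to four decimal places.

0.6808

SS loadings for Factor 2 = 0.42² + 0.07² + (-0.35)² + 0.04² + 0.08² + 0.21² + (-0.57)² = 0.1764 + 0.0049 + 0.1225 + 0.0016 + 0.0064 + 0.0441 + 0.3249 = 0.6808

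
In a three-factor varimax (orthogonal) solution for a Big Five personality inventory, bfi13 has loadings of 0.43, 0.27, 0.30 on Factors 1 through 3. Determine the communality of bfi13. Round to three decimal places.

0.348

h² = 0.43² + 0.27² + 0.30² = 0.1849 + 0.0729 + 0.0900 = 0.3478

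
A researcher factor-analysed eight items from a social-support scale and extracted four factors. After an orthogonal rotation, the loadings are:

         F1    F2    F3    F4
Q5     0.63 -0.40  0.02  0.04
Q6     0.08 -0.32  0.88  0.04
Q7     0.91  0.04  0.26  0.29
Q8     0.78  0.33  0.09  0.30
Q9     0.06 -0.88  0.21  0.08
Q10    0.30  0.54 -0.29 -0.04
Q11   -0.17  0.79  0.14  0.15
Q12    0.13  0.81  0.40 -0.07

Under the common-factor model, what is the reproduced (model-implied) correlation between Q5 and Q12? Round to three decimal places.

-0.237

r̂ = Σ λ_i·λ_j across factors = (0.63)(0.13) + (-0.40)(0.81) + (0.02)(0.40) + (0.04)(-0.07)
  = +0.0819 -0.3240 +0.0080 -0.0028 = -0.2369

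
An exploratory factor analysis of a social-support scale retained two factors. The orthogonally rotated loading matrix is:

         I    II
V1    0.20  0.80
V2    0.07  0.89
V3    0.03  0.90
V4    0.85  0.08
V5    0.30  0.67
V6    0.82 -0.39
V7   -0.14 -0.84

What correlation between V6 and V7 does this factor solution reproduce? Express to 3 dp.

r̂ = Σ λ_i·λ_j across factors = (0.82)(-0.14) + (-0.39)(-0.84)
  = -0.1148 +0.3276 = 0.2128

0.213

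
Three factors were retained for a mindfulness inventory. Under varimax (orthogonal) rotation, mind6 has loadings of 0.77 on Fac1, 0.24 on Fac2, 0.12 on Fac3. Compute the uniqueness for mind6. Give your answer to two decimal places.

h² = 0.77² + 0.24² + 0.12² = 0.5929 + 0.0576 + 0.0144 = 0.6649
Uniqueness u² = 1 − h² = 1 − 0.6649 = 0.3351

0.34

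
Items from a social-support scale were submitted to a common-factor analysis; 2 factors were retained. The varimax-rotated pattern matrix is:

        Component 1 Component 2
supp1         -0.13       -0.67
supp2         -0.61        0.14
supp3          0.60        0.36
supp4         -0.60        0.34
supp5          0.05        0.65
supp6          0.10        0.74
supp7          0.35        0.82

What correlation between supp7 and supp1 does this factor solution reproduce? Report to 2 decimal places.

-0.59

r̂ = Σ λ_i·λ_j across factors = (0.35)(-0.13) + (0.82)(-0.67)
  = -0.0455 -0.5494 = -0.5949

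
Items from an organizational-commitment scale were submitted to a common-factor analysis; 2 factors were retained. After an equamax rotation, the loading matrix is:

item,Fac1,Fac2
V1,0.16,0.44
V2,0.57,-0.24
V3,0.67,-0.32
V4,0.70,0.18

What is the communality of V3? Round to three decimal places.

0.551

h² = 0.67² + (-0.32)² = 0.4489 + 0.1024 = 0.5513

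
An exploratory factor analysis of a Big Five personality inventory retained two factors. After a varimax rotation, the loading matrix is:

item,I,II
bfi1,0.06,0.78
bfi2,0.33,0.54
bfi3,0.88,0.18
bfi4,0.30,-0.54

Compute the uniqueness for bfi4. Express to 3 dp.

0.618

h² = 0.30² + (-0.54)² = 0.0900 + 0.2916 = 0.3816
Uniqueness u² = 1 − h² = 1 − 0.3816 = 0.6184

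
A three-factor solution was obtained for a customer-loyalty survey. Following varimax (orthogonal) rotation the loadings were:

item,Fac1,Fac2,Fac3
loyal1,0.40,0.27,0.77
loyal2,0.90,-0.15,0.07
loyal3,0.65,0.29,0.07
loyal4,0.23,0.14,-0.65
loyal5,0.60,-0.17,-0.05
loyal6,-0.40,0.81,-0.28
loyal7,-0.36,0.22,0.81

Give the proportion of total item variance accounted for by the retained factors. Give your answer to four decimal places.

0.6842

SS loadings by factor: 2.0950, 0.9325, 1.7622; total = 4.7897.
Total variance with 7 standardized items is 7, so the solution explains 4.7897/7 = 0.6842.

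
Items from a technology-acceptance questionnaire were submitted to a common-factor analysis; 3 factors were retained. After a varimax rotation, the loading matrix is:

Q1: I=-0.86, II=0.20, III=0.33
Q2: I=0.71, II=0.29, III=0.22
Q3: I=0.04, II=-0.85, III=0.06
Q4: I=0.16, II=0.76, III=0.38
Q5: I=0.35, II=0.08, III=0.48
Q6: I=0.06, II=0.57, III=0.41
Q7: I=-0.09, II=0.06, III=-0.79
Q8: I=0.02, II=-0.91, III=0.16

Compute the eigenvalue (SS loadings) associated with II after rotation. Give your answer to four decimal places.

SS loadings for II = 0.20² + 0.29² + (-0.85)² + 0.76² + 0.08² + 0.57² + 0.06² + (-0.91)² = 0.0400 + 0.0841 + 0.7225 + 0.5776 + 0.0064 + 0.3249 + 0.0036 + 0.8281 = 2.5872

2.5872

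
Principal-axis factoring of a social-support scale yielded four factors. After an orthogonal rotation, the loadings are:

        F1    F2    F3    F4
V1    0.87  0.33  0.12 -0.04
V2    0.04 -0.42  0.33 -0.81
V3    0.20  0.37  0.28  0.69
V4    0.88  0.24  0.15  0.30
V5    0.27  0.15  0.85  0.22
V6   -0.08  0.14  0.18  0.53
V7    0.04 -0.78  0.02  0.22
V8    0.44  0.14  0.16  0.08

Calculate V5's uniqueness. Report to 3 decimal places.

h² = 0.27² + 0.15² + 0.85² + 0.22² = 0.0729 + 0.0225 + 0.7225 + 0.0484 = 0.8663
Uniqueness u² = 1 − h² = 1 − 0.8663 = 0.1337

0.134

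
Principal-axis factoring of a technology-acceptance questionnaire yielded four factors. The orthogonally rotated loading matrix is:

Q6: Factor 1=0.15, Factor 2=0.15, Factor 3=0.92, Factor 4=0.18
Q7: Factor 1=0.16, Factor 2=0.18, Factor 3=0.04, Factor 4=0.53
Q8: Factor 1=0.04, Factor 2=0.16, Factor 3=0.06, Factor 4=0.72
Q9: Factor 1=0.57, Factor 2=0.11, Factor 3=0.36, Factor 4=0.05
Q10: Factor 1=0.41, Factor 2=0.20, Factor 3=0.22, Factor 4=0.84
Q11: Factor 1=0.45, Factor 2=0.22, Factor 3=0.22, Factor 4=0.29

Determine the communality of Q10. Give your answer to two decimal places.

h² = 0.41² + 0.20² + 0.22² + 0.84² = 0.1681 + 0.0400 + 0.0484 + 0.7056 = 0.9621

0.96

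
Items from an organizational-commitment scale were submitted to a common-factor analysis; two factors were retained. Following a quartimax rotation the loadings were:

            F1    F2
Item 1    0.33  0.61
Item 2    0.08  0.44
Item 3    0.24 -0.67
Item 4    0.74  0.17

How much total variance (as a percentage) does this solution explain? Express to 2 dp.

Communalities: 0.4810, 0.2000, 0.5065, 0.5765; Σh² = 1.7640.
Total variance with 4 standardized items is 4, so the solution explains 1.7640/4 = 0.4410 = 44.10%.

44.10%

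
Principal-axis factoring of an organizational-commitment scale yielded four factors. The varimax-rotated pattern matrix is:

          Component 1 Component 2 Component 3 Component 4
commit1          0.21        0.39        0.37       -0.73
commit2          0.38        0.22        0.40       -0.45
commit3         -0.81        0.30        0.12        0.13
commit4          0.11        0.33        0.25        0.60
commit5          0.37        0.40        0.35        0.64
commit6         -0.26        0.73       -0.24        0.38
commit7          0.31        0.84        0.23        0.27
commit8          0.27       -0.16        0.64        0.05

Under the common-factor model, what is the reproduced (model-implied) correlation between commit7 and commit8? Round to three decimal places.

r̂ = Σ λ_i·λ_j across factors = (0.31)(0.27) + (0.84)(-0.16) + (0.23)(0.64) + (0.27)(0.05)
  = +0.0837 -0.1344 +0.1472 +0.0135 = 0.1100

0.110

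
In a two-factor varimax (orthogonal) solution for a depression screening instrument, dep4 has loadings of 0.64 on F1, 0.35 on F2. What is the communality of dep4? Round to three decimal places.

0.532

h² = 0.64² + 0.35² = 0.4096 + 0.1225 = 0.5321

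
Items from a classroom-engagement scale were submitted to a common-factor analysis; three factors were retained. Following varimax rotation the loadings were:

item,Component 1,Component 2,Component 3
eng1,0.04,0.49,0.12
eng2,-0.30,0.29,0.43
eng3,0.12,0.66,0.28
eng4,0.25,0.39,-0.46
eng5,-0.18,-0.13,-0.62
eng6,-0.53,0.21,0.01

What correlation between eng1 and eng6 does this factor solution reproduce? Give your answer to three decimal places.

r̂ = Σ λ_i·λ_j across factors = (0.04)(-0.53) + (0.49)(0.21) + (0.12)(0.01)
  = -0.0212 +0.1029 +0.0012 = 0.0829

0.083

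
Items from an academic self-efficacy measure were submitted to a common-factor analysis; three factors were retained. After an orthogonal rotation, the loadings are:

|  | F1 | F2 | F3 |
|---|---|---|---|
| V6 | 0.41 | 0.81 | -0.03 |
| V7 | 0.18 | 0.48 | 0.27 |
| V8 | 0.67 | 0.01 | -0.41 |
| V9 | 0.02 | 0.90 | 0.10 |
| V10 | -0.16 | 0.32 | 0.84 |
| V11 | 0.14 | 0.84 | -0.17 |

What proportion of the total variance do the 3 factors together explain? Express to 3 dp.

0.698

Communalities: 0.8251, 0.3357, 0.6171, 0.8204, 0.8336, 0.7541; Σh² = 4.1860.
Total variance with 6 standardized items is 6, so the solution explains 4.1860/6 = 0.6977.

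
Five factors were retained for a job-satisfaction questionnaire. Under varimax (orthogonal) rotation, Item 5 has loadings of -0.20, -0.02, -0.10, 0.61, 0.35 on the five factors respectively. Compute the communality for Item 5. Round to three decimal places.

h² = (-0.20)² + (-0.02)² + (-0.10)² + 0.61² + 0.35² = 0.0400 + 0.0004 + 0.0100 + 0.3721 + 0.1225 = 0.5450

0.545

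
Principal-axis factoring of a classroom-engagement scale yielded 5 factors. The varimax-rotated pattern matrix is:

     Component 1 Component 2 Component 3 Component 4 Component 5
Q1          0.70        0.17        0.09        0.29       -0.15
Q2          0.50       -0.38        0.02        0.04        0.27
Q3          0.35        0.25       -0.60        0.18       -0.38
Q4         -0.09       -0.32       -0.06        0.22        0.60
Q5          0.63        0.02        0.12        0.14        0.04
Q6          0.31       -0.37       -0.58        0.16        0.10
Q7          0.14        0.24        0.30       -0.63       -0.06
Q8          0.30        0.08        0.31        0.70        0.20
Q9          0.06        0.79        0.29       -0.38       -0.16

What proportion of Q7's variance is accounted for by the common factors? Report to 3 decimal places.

h² = 0.14² + 0.24² + 0.30² + (-0.63)² + (-0.06)² = 0.0196 + 0.0576 + 0.0900 + 0.3969 + 0.0036 = 0.5677

0.568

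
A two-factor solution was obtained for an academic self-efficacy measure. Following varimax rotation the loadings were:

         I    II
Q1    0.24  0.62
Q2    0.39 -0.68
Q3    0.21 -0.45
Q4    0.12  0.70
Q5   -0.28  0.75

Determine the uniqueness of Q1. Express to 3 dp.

0.558

h² = 0.24² + 0.62² = 0.0576 + 0.3844 = 0.4420
Uniqueness u² = 1 − h² = 1 − 0.4420 = 0.5580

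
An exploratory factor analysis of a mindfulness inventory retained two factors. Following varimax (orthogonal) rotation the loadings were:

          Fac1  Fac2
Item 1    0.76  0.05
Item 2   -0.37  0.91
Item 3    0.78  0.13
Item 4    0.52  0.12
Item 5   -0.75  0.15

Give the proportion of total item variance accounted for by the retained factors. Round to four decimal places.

0.6080

SS loadings by factor: 2.1558, 0.8844; total = 3.0402.
Total variance with 5 standardized items is 5, so the solution explains 3.0402/5 = 0.6080.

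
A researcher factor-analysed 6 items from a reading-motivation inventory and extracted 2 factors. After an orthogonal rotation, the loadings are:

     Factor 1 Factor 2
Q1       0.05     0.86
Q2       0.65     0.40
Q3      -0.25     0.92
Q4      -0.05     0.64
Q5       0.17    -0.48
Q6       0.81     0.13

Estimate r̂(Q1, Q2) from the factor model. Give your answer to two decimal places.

r̂ = Σ λ_i·λ_j across factors = (0.05)(0.65) + (0.86)(0.40)
  = +0.0325 +0.3440 = 0.3765

0.38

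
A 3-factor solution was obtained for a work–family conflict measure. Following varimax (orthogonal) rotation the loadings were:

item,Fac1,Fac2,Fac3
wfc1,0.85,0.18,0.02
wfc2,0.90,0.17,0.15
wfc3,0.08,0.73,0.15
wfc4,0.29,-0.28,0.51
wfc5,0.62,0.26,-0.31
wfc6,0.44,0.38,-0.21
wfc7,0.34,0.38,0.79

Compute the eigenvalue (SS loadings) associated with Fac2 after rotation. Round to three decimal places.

SS loadings for Fac2 = 0.18² + 0.17² + 0.73² + (-0.28)² + 0.26² + 0.38² + 0.38² = 0.0324 + 0.0289 + 0.5329 + 0.0784 + 0.0676 + 0.1444 + 0.1444 = 1.0290

1.029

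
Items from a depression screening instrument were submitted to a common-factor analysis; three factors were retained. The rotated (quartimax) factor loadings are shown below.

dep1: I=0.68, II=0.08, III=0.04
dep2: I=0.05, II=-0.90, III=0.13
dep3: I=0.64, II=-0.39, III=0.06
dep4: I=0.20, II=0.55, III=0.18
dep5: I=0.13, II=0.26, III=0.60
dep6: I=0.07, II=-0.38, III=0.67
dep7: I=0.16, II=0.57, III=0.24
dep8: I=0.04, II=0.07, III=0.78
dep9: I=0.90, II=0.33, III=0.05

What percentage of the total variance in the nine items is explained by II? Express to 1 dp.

21.4%

SS loadings for II = 0.08² + (-0.90)² + (-0.39)² + 0.55² + 0.26² + (-0.38)² + 0.57² + 0.07² + 0.33² = 1.9217
With 9 standardized items, total variance = 9. Proportion = 1.9217/9 = 0.2135 → 21.35%.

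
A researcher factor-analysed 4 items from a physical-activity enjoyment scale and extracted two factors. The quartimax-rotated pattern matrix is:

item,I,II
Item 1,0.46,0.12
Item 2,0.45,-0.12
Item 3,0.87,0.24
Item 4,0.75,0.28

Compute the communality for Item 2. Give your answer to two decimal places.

h² = 0.45² + (-0.12)² = 0.2025 + 0.0144 = 0.2169

0.22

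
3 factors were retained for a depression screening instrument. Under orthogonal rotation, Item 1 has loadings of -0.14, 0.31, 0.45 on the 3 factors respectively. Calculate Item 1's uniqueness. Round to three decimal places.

h² = (-0.14)² + 0.31² + 0.45² = 0.0196 + 0.0961 + 0.2025 = 0.3182
Uniqueness u² = 1 − h² = 1 − 0.3182 = 0.6818

0.682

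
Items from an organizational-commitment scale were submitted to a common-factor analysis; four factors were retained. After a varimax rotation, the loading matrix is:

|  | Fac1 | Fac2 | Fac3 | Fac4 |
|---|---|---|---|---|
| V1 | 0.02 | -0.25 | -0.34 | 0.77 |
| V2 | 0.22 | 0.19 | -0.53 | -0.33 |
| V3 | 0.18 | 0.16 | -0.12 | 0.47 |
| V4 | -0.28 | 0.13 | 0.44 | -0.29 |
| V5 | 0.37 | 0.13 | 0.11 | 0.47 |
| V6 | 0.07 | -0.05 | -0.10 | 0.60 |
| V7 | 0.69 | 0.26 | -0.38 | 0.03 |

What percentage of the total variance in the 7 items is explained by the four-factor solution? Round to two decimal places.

48.07%

SS loadings by factor: 0.7775, 0.2281, 0.7710, 1.5886; total = 3.3652.
Total variance with 7 standardized items is 7, so the solution explains 3.3652/7 = 0.4807 = 48.07%.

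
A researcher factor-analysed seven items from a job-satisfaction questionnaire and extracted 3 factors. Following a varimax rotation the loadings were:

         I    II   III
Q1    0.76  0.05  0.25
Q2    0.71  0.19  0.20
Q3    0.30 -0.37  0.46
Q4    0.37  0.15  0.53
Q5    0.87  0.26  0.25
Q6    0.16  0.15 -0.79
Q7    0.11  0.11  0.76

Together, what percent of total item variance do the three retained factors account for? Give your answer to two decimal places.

60.89%

SS loadings by factor: 2.1032, 0.3002, 1.8592; total = 4.2626.
Total variance with 7 standardized items is 7, so the solution explains 4.2626/7 = 0.6089 = 60.89%.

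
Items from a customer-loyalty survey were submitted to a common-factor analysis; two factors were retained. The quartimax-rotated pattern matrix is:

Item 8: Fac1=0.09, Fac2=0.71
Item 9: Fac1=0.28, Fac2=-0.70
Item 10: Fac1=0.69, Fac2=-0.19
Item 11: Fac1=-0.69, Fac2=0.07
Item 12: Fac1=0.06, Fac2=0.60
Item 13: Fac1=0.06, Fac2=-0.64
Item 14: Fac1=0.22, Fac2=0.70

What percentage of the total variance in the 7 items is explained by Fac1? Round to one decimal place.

SS loadings for Fac1 = 0.09² + 0.28² + 0.69² + (-0.69)² + 0.06² + 0.06² + 0.22² = 1.0943
With 7 standardized items, total variance = 7. Proportion = 1.0943/7 = 0.1563 → 15.63%.

15.6%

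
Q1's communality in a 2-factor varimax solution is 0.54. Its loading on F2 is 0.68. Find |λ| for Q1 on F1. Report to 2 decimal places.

0.28

Under orthogonal rotation h² = Σλ², so λ_F1² = h² − (0.4624) = 0.54 − 0.4624 = 0.0776.
|λ| = √0.0776 = 0.2786.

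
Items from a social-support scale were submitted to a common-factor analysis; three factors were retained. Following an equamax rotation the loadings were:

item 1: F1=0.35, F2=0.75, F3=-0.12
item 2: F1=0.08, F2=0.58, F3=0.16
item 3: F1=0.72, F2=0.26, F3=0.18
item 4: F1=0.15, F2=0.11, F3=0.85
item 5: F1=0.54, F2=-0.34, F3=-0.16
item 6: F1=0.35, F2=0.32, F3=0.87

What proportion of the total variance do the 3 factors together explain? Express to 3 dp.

0.643

SS loadings by factor: 1.0839, 1.1966, 1.5774; total = 3.8579.
Total variance with 6 standardized items is 6, so the solution explains 3.8579/6 = 0.6430.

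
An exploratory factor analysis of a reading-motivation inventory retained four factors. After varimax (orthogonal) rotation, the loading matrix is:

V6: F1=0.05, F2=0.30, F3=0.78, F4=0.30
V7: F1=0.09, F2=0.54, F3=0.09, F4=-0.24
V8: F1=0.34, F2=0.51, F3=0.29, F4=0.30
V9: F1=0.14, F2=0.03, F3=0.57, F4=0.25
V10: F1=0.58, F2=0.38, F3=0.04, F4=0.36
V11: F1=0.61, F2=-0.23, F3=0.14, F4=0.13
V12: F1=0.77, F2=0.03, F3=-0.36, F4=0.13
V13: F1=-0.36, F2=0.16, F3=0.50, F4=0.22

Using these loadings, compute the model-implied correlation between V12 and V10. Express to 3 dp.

r̂ = Σ λ_i·λ_j across factors = (0.77)(0.58) + (0.03)(0.38) + (-0.36)(0.04) + (0.13)(0.36)
  = +0.4466 +0.0114 -0.0144 +0.0468 = 0.4904

0.490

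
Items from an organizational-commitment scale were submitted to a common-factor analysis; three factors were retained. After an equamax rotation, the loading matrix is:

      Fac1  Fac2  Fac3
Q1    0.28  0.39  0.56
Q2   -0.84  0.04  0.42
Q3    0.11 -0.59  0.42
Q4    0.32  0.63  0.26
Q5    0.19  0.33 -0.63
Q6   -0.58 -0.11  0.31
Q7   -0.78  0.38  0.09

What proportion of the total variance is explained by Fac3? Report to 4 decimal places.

SS loadings for Fac3 = 0.56² + 0.42² + 0.42² + 0.26² + (-0.63)² + 0.31² + 0.09² = 1.2351
Proportion of variance = 1.2351 / 7 = 0.1764.

0.1764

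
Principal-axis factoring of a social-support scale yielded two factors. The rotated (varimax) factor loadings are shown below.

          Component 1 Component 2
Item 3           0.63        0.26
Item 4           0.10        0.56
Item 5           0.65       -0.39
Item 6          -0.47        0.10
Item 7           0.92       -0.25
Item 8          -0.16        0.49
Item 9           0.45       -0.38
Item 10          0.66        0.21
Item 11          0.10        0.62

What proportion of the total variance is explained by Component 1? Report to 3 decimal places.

0.286

SS loadings for Component 1 = 0.63² + 0.10² + 0.65² + (-0.47)² + 0.92² + (-0.16)² + 0.45² + 0.66² + 0.10² = 2.5704
Proportion of variance = 2.5704 / 9 = 0.2856.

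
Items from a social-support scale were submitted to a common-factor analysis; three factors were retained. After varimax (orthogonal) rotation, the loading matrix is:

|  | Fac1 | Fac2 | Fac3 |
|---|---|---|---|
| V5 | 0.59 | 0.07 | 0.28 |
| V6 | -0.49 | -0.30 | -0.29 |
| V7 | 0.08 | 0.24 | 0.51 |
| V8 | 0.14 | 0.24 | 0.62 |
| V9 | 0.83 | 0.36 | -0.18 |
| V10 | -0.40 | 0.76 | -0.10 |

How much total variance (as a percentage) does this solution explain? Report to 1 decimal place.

SS loadings by factor: 1.4631, 0.9173, 0.8494; total = 3.2298.
Total variance with 6 standardized items is 6, so the solution explains 3.2298/6 = 0.5383 = 53.83%.

53.8%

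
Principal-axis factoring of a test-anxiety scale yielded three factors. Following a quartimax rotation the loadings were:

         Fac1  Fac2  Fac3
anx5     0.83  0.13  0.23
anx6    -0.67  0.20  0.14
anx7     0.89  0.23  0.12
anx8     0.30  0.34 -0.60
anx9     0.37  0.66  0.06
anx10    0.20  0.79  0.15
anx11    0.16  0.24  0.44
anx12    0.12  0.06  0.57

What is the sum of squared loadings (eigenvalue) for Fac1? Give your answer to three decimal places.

2.237

SS loadings for Fac1 = 0.83² + (-0.67)² + 0.89² + 0.30² + 0.37² + 0.20² + 0.16² + 0.12² = 0.6889 + 0.4489 + 0.7921 + 0.0900 + 0.1369 + 0.0400 + 0.0256 + 0.0144 = 2.2368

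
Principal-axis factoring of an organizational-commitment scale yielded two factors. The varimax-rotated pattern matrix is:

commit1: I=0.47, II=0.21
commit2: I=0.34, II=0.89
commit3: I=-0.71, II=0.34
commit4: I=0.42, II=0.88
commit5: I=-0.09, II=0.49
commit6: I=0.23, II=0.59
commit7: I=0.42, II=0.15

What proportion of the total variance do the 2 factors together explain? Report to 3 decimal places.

0.513

SS loadings by factor: 1.2544, 2.3369; total = 3.5913.
Total variance with 7 standardized items is 7, so the solution explains 3.5913/7 = 0.5130.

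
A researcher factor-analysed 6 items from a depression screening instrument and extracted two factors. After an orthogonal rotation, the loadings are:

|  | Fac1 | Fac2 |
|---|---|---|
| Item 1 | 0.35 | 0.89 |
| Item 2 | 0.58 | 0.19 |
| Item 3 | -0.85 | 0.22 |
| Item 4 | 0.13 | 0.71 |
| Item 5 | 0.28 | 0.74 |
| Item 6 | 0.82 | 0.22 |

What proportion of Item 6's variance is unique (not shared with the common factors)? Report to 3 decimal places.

0.279

h² = 0.82² + 0.22² = 0.6724 + 0.0484 = 0.7208
Uniqueness u² = 1 − h² = 1 − 0.7208 = 0.2792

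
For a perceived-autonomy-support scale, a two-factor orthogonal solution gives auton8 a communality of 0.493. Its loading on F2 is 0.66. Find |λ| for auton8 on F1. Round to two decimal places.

Under orthogonal rotation h² = Σλ², so λ_F1² = h² − (0.4356) = 0.493 − 0.4356 = 0.0574.
|λ| = √0.0574 = 0.2396.

0.24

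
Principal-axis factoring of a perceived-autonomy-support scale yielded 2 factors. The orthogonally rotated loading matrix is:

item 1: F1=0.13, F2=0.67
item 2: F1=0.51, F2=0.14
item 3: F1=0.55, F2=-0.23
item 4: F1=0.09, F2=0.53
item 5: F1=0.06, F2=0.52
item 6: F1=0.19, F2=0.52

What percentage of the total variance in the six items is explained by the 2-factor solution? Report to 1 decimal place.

Communalities: 0.4658, 0.2797, 0.3554, 0.2890, 0.2740, 0.3065; Σh² = 1.9704.
Total variance with 6 standardized items is 6, so the solution explains 1.9704/6 = 0.3284 = 32.84%.

32.8%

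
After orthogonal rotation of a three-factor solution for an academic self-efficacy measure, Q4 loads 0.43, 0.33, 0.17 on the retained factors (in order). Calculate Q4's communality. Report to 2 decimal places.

0.32

h² = 0.43² + 0.33² + 0.17² = 0.1849 + 0.1089 + 0.0289 = 0.3227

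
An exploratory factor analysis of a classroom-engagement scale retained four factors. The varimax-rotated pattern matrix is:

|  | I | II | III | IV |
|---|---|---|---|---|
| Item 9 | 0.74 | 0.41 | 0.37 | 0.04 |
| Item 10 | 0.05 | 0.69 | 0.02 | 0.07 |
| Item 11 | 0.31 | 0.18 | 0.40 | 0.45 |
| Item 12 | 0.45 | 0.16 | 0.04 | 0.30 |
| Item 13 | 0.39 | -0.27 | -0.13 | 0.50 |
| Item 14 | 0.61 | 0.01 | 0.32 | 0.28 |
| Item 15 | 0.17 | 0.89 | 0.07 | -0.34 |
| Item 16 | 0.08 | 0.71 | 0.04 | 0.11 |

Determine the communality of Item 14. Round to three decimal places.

0.553

h² = 0.61² + 0.01² + 0.32² + 0.28² = 0.3721 + 0.0001 + 0.1024 + 0.0784 = 0.5530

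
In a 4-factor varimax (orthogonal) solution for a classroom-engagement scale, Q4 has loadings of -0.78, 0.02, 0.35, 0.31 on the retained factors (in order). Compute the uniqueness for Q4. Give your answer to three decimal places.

0.173

h² = (-0.78)² + 0.02² + 0.35² + 0.31² = 0.6084 + 0.0004 + 0.1225 + 0.0961 = 0.8274
Uniqueness u² = 1 − h² = 1 − 0.8274 = 0.1726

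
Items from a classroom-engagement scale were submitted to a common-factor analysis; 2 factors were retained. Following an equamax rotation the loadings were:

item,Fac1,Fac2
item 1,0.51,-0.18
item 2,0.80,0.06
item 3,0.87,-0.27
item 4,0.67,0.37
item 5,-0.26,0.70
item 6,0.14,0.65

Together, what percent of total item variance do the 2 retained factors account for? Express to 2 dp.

55.86%

Communalities: 0.2925, 0.6436, 0.8298, 0.5858, 0.5576, 0.4421; Σh² = 3.3514.
Total variance with 6 standardized items is 6, so the solution explains 3.3514/6 = 0.5586 = 55.86%.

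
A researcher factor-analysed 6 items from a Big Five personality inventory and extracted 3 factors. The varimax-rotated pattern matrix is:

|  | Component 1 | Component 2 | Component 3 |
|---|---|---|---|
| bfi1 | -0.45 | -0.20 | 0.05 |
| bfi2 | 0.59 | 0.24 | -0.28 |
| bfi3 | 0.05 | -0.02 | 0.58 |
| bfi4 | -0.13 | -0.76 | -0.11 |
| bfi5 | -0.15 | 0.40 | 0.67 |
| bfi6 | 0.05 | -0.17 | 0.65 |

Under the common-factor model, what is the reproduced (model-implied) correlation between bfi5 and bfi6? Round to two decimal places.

r̂ = Σ λ_i·λ_j across factors = (-0.15)(0.05) + (0.40)(-0.17) + (0.67)(0.65)
  = -0.0075 -0.0680 +0.4355 = 0.3600

0.36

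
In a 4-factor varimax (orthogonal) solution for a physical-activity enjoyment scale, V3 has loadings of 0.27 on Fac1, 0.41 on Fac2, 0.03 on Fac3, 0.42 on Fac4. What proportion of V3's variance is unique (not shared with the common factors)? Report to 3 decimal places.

0.582

h² = 0.27² + 0.41² + 0.03² + 0.42² = 0.0729 + 0.1681 + 0.0009 + 0.1764 = 0.4183
Uniqueness u² = 1 − h² = 1 − 0.4183 = 0.5817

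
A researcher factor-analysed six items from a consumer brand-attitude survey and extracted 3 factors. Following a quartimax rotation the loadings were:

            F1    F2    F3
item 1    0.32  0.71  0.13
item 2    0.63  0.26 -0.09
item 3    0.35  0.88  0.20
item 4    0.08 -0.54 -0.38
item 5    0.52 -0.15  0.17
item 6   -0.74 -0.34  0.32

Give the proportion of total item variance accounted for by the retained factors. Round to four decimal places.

0.5938

SS loadings by factor: 1.4462, 1.7758, 0.3407; total = 3.5627.
Total variance with 6 standardized items is 6, so the solution explains 3.5627/6 = 0.5938.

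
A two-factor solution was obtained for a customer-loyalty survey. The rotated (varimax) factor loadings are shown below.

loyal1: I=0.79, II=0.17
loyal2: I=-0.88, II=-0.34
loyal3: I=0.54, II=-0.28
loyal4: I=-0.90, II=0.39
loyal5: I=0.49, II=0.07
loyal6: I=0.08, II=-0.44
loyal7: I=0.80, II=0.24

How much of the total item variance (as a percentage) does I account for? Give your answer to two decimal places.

SS loadings for I = 0.79² + (-0.88)² + 0.54² + (-0.90)² + 0.49² + 0.08² + 0.80² = 3.3866
With 7 standardized items, total variance = 7. Proportion = 3.3866/7 = 0.4838 → 48.38%.

48.38%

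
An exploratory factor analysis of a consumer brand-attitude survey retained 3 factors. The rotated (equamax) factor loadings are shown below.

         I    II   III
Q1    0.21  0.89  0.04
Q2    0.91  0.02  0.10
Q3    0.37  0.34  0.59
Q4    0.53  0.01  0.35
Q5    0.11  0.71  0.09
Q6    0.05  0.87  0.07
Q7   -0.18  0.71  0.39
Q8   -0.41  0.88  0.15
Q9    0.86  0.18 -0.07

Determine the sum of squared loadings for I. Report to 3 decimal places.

2.245

SS loadings for I = 0.21² + 0.91² + 0.37² + 0.53² + 0.11² + 0.05² + (-0.18)² + (-0.41)² + 0.86² = 0.0441 + 0.8281 + 0.1369 + 0.2809 + 0.0121 + 0.0025 + 0.0324 + 0.1681 + 0.7396 = 2.2447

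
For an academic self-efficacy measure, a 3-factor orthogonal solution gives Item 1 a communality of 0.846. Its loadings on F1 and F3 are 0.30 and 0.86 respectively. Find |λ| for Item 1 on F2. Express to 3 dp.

0.128

Under orthogonal rotation h² = Σλ², so λ_F2² = h² − (0.8296) = 0.846 − 0.8296 = 0.0164.
|λ| = √0.0164 = 0.1281.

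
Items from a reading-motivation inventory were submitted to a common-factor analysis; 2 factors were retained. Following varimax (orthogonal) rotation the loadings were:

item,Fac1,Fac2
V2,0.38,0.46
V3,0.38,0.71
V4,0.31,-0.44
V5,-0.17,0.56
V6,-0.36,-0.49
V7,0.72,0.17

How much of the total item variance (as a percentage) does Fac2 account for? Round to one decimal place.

SS loadings for Fac2 = 0.46² + 0.71² + (-0.44)² + 0.56² + (-0.49)² + 0.17² = 1.4919
With 6 standardized items, total variance = 6. Proportion = 1.4919/6 = 0.2487 → 24.86%.

24.9%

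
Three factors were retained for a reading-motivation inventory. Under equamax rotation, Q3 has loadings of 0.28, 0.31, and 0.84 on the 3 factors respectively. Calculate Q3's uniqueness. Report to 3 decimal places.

0.120

h² = 0.28² + 0.31² + 0.84² = 0.0784 + 0.0961 + 0.7056 = 0.8801
Uniqueness u² = 1 − h² = 1 − 0.8801 = 0.1199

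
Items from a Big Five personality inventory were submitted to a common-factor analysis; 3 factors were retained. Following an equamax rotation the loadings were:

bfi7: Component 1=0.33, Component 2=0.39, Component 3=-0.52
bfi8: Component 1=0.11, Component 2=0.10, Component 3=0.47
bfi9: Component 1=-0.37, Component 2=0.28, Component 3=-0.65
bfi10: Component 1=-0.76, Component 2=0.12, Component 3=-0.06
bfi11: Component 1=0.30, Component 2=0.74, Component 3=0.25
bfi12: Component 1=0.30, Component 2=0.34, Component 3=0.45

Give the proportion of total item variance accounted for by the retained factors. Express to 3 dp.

SS loadings by factor: 1.0155, 0.9181, 1.1824; total = 3.1160.
Total variance with 6 standardized items is 6, so the solution explains 3.1160/6 = 0.5193.

0.519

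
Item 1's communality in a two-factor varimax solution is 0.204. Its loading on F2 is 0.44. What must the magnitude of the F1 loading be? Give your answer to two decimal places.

Under orthogonal rotation h² = Σλ², so λ_F1² = h² − (0.1936) = 0.204 − 0.1936 = 0.0104.
|λ| = √0.0104 = 0.1020.

0.10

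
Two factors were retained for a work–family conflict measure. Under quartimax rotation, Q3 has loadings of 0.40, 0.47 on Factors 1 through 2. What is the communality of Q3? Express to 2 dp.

0.38

h² = 0.40² + 0.47² = 0.1600 + 0.2209 = 0.3809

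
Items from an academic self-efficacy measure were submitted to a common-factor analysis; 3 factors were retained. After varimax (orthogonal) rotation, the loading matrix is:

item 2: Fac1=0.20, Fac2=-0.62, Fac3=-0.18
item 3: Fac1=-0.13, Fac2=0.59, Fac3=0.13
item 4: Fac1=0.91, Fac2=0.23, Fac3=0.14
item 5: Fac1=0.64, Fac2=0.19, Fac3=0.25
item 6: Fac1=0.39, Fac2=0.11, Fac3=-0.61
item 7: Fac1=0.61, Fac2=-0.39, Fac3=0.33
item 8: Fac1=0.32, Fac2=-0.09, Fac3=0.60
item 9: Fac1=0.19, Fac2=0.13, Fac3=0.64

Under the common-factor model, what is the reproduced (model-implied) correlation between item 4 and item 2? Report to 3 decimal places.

0.014

r̂ = Σ λ_i·λ_j across factors = (0.91)(0.20) + (0.23)(-0.62) + (0.14)(-0.18)
  = +0.1820 -0.1426 -0.0252 = 0.0142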